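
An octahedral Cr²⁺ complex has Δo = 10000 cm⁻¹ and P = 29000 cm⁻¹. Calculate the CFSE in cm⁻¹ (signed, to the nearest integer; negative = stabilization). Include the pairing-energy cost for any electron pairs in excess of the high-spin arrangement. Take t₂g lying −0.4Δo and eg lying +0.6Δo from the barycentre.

Cr is in group 6, so Cr²⁺ is d⁴ (6 − 2 = 4).
Δo < P, so pairing is avoided: the ground state is high-spin.
Configuration: t₂g³ eg¹.
Orbital CFSE = -0.6Δo = -0.6 × 10000 = -6000 cm⁻¹.
High-spin has no excess pairs, so no pairing correction applies.

-6000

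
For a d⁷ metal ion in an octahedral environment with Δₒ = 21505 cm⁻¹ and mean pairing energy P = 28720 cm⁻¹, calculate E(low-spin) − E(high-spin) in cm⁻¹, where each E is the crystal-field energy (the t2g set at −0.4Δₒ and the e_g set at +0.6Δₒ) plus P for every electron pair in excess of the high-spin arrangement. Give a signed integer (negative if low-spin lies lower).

7215

In the high-spin limit (t2g^5 e_g^2) the orbital term is -0.8Δₒ = -17204 cm⁻¹, with no excess pairing.
Low-spin: t2g^6 e_g^1, orbital CFSE = -1.8Δₒ = -38709 cm⁻¹; plus 1 excess pair × P = +28720 cm⁻¹; total -9989 cm⁻¹.
The difference is -9989 − (-17204) = 7215 cm⁻¹, so high-spin lies lower.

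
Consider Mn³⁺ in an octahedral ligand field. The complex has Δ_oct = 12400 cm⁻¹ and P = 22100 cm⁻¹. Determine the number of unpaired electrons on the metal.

4

Mn sits in group 7; removing 3 electrons leaves Mn³⁺ with 7 − 3 = 4 d electrons.
Since Δ_oct = 12400 cm⁻¹ < P = 22100 cm⁻¹, the complex adopts the high-spin configuration.
That gives t₂g³ eg¹.
Unpaired electrons: 4.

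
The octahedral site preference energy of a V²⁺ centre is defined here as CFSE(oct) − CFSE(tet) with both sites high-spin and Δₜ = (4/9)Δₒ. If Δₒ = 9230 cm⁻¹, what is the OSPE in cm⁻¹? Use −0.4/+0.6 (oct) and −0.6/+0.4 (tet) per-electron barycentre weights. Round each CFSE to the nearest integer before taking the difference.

-7794

Group 5 minus oxidation state +2 gives a d³ configuration for V²⁺.
Octahedral high-spin t2g^3 e_g^0: CFSE = -1.2 × 9230 = -11076 cm⁻¹.
Tetrahedral e^2 t2^1 gives -0.8Δₜ = -0.8 × (4/9) × 9230 = -3282 cm⁻¹.
OSPE = -11076 − (-3282) = -7794 cm⁻¹.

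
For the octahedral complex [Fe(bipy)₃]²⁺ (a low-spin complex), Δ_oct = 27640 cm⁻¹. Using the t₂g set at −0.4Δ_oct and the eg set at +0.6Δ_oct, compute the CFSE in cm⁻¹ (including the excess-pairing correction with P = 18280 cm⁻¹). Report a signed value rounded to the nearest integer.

bipy is neutral, so the +2 overall charge sits on Fe: oxidation state +2.
Fe sits in group 8; removing 2 electrons leaves Fe²⁺ with 8 − 2 = 6 d electrons.
Electron filling gives t₂g⁶ eg⁰.
Orbital CFSE = 6(-0.4) + 0(0.6) = -2.4Δ_oct = -2.4 × 27640 = -66336 cm⁻¹.
High-spin d⁶ would be t₂g⁴ eg² with 1 pair; low-spin has 3, so 2 excess pairs cost +2P = +36560 cm⁻¹.
Net CFSE = -66336 + 36560 = -29776 cm⁻¹.

-29776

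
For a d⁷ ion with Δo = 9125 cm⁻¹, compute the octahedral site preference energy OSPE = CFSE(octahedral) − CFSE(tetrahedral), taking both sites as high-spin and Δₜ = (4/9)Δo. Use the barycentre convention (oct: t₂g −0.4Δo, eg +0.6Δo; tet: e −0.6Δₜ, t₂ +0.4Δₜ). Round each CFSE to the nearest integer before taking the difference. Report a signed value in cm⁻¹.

-2433

Octahedral high-spin t₂g⁵ eg²: CFSE = -0.8 × 9125 = -7300 cm⁻¹.
Tetrahedral e⁴ t₂³ gives -1.2Δₜ = -1.2 × (4/9) × 9125 = -4867 cm⁻¹.
Subtracting, OSPE = -7300 − (-4867) = -2433 cm⁻¹.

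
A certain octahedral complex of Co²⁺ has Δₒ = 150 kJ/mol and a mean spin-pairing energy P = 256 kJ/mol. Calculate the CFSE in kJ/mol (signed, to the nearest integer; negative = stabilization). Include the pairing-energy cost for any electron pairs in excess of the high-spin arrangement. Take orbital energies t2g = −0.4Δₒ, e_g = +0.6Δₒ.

-120

Co²⁺: group 9, so d-count = 9 − 2 = 7.
Here Δₒ < P (150 < 256), so the high-spin state is favoured.
Filling d⁷ accordingly: t2g^5 e_g^2.
Orbital CFSE = -0.8Δₒ = -0.8 × 150 = -120 kJ/mol.
High-spin has no excess pairs, so no pairing correction applies.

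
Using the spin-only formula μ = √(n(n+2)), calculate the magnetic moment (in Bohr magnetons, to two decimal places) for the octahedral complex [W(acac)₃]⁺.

Each acac⁻ contributes -1; 3 × (-1) = -3. With overall charge +1, W is in the +4 oxidation state.
W is in group 6, so W⁴⁺ is d² (6 − 4 = 2).
Configuration: t2g^2 e_g^0 → 2 unpaired electrons.
μ(spin-only) = √[2(2+2)] = √8 ≈ 2.83 Bohr magnetons.

2.83 Bohr magnetons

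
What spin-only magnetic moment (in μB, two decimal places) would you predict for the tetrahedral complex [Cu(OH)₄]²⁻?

1.73 μB

Each OH⁻ contributes -1; 4 × (-1) = -4. With overall charge -2, Cu is in the +2 oxidation state.
Cu sits in group 11; removing 2 electrons leaves Cu²⁺ with 11 − 2 = 9 d electrons.
Tetrahedral fields are weak (Δₜ ≈ 4/9 Δₒ), so electrons fill high-spin.
Configuration: e⁴ t₂⁵ → 1 unpaired electron.
μ(spin-only) = √[1(1+2)] = √3 ≈ 1.73 μB.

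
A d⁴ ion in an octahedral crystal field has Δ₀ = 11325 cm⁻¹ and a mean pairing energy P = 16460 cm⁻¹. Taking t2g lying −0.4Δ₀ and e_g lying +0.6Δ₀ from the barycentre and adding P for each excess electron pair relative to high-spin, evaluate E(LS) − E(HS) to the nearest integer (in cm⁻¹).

5135

High-spin: t2g^3 e_g^1, CFSE = -0.6Δ₀ = -6795 cm⁻¹.
Low-spin: t2g^4 e_g^0, orbital CFSE = -1.6Δ₀ = -18120 cm⁻¹; plus 1 excess pair × P = +16460 cm⁻¹; total -1660 cm⁻¹.
The difference is -1660 − (-6795) = 5135 cm⁻¹, so high-spin lies lower.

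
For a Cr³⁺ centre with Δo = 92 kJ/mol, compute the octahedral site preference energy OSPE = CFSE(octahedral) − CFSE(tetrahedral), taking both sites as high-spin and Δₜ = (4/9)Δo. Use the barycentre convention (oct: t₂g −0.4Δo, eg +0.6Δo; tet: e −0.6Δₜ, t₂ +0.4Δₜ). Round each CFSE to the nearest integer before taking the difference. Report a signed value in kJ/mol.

Cr³⁺: group 6, so d-count = 6 − 3 = 3.
In an octahedral site d³ (HS) is t2g^3 e_g^0, giving CFSE(oct) = -1.2Δo = -110 kJ/mol.
Tetrahedral: e^2 t2^1, CFSE = 2(−0.6) + 1(+0.4) = -0.8Δₜ = -0.8 × (4/9) × 92 = -33 kJ/mol.
Subtracting, OSPE = -110 − (-33) = -77 kJ/mol.

-77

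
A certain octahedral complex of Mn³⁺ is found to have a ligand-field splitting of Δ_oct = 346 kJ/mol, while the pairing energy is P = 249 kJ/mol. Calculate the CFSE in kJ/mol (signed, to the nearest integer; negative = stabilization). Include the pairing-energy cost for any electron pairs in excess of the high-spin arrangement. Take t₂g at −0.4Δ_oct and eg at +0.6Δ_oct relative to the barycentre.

Group 7 minus oxidation state +3 gives a d⁴ configuration for Mn³⁺.
Since Δ_oct = 346 kJ/mol > P = 249 kJ/mol, the complex adopts the low-spin configuration.
Filling d⁴ accordingly: t₂g⁴ eg⁰.
Orbital CFSE = -1.6Δ_oct = -1.6 × 346 = -554 kJ/mol.
Excess pairs vs high-spin: 1 − 0 = 1; pairing cost = +249 kJ/mol.
Net CFSE = -554 + 249 = -305 kJ/mol.

-305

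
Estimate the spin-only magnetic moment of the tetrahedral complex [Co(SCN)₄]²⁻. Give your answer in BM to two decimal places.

Each SCN⁻ contributes -1; 4 × (-1) = -4. With overall charge -2, Co is in the +2 oxidation state.
Co is in group 9, so Co²⁺ is d⁷ (9 − 2 = 7).
With tetrahedral geometry the complex is necessarily high-spin.
Configuration: e⁴ t₂³ → 3 unpaired electrons.
μ(spin-only) = √[3(3+2)] = √15 ≈ 3.87 BM.

3.87 BM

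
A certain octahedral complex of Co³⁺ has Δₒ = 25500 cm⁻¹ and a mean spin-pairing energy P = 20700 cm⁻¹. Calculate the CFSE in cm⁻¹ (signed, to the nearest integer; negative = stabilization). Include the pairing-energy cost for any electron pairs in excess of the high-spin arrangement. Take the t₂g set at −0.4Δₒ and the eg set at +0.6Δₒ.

Group 9 minus oxidation state +3 gives a d⁶ configuration for Co³⁺.
Since Δₒ = 25500 cm⁻¹ > P = 20700 cm⁻¹, the complex adopts the low-spin configuration.
That gives t₂g⁶ eg⁰.
Orbital CFSE = -2.4Δₒ = -2.4 × 25500 = -61200 cm⁻¹.
Excess pairs vs high-spin: 3 − 1 = 2; pairing cost = +41400 cm⁻¹.
Net CFSE = -61200 + 41400 = -19800 cm⁻¹.

-19800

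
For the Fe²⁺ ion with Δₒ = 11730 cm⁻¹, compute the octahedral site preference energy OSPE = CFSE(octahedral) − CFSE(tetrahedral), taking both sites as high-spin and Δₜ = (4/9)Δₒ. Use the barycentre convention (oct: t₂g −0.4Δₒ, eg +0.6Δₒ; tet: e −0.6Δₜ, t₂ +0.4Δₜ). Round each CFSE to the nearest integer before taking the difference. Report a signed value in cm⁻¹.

Group 8 minus oxidation state +2 gives a d⁶ configuration for Fe²⁺.
Octahedral high-spin t₂g⁴ eg²: CFSE = -0.4 × 11730 = -4692 cm⁻¹.
In a tetrahedral site the filling is e³ t₂³: CFSE(tet) = -0.6Δₜ = -0.6 × (4/9)(11730) = -3128 cm⁻¹.
OSPE = CFSE(oct) − CFSE(tet) = -4692 − (-3128) = -1564 cm⁻¹.

-1564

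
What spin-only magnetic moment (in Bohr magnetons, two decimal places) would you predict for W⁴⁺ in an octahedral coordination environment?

W is in group 6, so W⁴⁺ is d² (6 − 4 = 2).
For octahedral d² the high- and low-spin configurations coincide.
Configuration: t2g^2 e_g^0 → 2 unpaired electrons.
μ(spin-only) = √[2(2+2)] = √8 ≈ 2.83 Bohr magnetons.

2.83 Bohr magnetons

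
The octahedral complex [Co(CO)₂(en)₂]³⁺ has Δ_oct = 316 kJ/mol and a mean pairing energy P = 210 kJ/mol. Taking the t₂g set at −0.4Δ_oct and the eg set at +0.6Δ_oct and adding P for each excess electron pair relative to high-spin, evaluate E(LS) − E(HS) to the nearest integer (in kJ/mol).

Ligand charges: 2×(+0) from CO and 2×(+0) from en sum to +0; with overall charge +3, Co is +3.
Co³⁺: group 9, so d-count = 9 − 3 = 6.
In the high-spin limit (t₂g⁴ eg²) the orbital term is -0.4Δ_oct = -126 kJ/mol, with no excess pairing.
Low-spin: t₂g⁶ eg⁰, orbital CFSE = -2.4Δ_oct = -758 kJ/mol; plus 2 excess pairs × P = +420 kJ/mol; total -338 kJ/mol.
Thus E(LS) − E(HS) = -212 kJ/mol.

-212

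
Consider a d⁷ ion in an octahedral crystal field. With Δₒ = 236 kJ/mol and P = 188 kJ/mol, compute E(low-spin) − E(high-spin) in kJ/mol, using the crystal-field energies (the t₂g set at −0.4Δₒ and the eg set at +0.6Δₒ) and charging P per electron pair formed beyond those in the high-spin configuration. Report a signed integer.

High-spin d⁷ fills as t₂g⁵ eg² with CFSE 5(−0.4) + 2(+0.6) = -0.8Δₒ = -189 kJ/mol.
For low-spin the configuration is t₂g⁶ eg¹: orbital energy -1.8 × 236 = -425 kJ/mol, and 1 additional pair relative to high-spin adds 188 kJ/mol, giving -237 kJ/mol.
Thus E(LS) − E(HS) = -48 kJ/mol.

-48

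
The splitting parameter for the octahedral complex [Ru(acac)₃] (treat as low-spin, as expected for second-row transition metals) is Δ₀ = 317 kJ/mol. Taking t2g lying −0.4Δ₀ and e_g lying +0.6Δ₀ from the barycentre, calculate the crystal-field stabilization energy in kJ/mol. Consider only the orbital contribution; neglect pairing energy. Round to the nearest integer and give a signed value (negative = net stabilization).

-634

Each acac⁻ contributes -1; 3 × (-1) = -3. With overall charge +0, Ru is in the +3 oxidation state.
Group 8 minus oxidation state +3 gives a d⁵ configuration for Ru³⁺.
The d⁵ electrons fill as t2g^5 e_g^0.
CFSE(orbital) = 5×(-0.4Δ₀) + 0×(0.6Δ₀) = -2.0Δ₀; with Δ₀ = 317 kJ/mol that is -634 kJ/mol.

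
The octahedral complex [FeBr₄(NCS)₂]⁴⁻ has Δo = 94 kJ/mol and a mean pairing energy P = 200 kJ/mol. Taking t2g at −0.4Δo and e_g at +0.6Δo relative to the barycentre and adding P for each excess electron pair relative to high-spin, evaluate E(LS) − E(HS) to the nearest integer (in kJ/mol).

212

Ligand charges: 4×(-1) from Br⁻ and 2×(-1) from NCS⁻ sum to -6; with overall charge -4, Fe is +2.
Fe sits in group 8; removing 2 electrons leaves Fe²⁺ with 8 − 2 = 6 d electrons.
High-spin d⁶ fills as t2g^4 e_g^2 with CFSE 4(−0.4) + 2(+0.6) = -0.4Δo = -38 kJ/mol.
For low-spin the configuration is t2g^6 e_g^0: orbital energy -2.4 × 94 = -226 kJ/mol, and 2 additional pairs relative to high-spin add 400 kJ/mol, giving 174 kJ/mol.
E(LS) − E(HS) = 174 − (-38) = 212 kJ/mol.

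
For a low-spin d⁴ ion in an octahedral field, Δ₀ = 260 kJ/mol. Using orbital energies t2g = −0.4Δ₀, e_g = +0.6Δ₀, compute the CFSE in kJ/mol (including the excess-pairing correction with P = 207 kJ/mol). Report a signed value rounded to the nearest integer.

The d⁴ electrons fill as t2g^4 e_g^0.
Orbital CFSE = 4(-0.4) + 0(0.6) = -1.6Δ₀ = -1.6 × 260 = -416 kJ/mol.
High-spin d⁴ would be t2g^3 e_g^1 with 0 pairs; low-spin has 1, so 1 excess pair costs +1P = +207 kJ/mol.
Combining: -416 + 207 = -209 kJ/mol.

-209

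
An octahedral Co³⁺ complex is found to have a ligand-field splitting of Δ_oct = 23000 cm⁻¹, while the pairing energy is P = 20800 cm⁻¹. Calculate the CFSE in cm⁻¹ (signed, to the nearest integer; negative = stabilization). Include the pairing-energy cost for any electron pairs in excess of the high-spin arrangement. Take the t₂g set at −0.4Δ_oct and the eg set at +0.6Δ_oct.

-13600

Group 9 minus oxidation state +3 gives a d⁶ configuration for Co³⁺.
With Δ_oct > P the complex is low-spin.
Filling d⁶ accordingly: t₂g⁶ eg⁰.
Orbital CFSE = -2.4Δ_oct = -2.4 × 23000 = -55200 cm⁻¹.
Excess pairs vs high-spin: 3 − 1 = 2; pairing cost = +41600 cm⁻¹.
Net CFSE = -55200 + 41600 = -13600 cm⁻¹.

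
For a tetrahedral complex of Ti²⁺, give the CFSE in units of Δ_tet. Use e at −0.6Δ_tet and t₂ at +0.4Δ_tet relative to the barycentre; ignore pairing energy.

Ti is in group 4, so Ti²⁺ is d² (4 − 2 = 2).
Tetrahedral fields are weak (Δₜ ≈ 4/9 Δₒ), so electrons fill high-spin.
Configuration: e² t₂⁰.
CFSE = 2(-0.6Δ_tet) + 0(0.4Δ_tet) = -1.2Δ_tet + 0.0Δ_tet = -1.2Δ_tet.

-1.2 Δ_tet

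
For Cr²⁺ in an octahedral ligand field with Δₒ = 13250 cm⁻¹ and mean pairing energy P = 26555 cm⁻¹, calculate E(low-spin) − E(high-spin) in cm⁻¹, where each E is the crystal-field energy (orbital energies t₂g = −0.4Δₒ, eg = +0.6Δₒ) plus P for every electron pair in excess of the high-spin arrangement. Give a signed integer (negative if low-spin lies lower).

Cr sits in group 6; removing 2 electrons leaves Cr²⁺ with 6 − 2 = 4 d electrons.
High-spin d⁴ fills as t₂g³ eg¹ with CFSE 3(−0.4) + 1(+0.6) = -0.6Δₒ = -7950 cm⁻¹.
Low-spin t₂g⁴ eg⁰ gives -1.6Δₒ = -21200 cm⁻¹, but forming 1 extra pair costs 1P = 26555 cm⁻¹, so E(LS) = -21200 + 26555 = 5355 cm⁻¹.
The difference is 5355 − (-7950) = 13305 cm⁻¹, so high-spin lies lower.

13305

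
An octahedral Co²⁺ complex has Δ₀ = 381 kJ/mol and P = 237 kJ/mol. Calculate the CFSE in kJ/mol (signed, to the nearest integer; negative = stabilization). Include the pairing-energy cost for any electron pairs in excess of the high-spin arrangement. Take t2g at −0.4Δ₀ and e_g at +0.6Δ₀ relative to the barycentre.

Co²⁺: group 9, so d-count = 9 − 2 = 7.
Here Δ₀ > P (381 > 237), so the low-spin state is favoured.
Filling d⁷ accordingly: t2g^6 e_g^1.
Orbital CFSE = -1.8Δ₀ = -1.8 × 381 = -686 kJ/mol.
Excess pairs vs high-spin: 3 − 2 = 1; pairing cost = +237 kJ/mol.
Net CFSE = -686 + 237 = -449 kJ/mol.

-449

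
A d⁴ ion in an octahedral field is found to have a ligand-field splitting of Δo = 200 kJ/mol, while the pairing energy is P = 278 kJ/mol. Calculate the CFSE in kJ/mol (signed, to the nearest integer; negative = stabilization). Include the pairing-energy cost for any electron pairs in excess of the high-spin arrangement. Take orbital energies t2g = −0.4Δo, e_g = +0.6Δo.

With Δo < P the complex is high-spin.
Filling d⁴ accordingly: t2g^3 e_g^1.
Orbital CFSE = -0.6Δo = -0.6 × 200 = -120 kJ/mol.
High-spin has no excess pairs, so no pairing correction applies.

-120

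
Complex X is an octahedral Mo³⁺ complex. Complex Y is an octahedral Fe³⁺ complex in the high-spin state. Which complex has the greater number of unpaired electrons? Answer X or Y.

Y

X: Mo is in group 6, so Mo³⁺ is d³ (6 − 3 = 3); t₂g³ eg⁰ → 3 unpaired.
Y: Fe is in group 8, so Fe³⁺ is d⁵ (8 − 3 = 5); t₂g³ eg² → 5 unpaired.
So Y has more unpaired electrons.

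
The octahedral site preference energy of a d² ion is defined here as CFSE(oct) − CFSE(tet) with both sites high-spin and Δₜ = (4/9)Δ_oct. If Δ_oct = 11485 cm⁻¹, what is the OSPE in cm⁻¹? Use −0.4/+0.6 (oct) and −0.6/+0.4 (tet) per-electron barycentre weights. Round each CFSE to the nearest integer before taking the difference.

In an octahedral site d² (HS) is t₂g² eg⁰, giving CFSE(oct) = -0.8Δ_oct = -9188 cm⁻¹.
Tetrahedral e² t₂⁰ gives -1.2Δₜ = -1.2 × (4/9) × 11485 = -6125 cm⁻¹.
OSPE = CFSE(oct) − CFSE(tet) = -9188 − (-6125) = -3063 cm⁻¹.

-3063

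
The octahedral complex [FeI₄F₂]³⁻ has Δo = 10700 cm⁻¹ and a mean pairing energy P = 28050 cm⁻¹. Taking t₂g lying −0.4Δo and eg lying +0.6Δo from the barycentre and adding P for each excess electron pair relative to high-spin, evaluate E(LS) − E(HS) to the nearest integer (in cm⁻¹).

Ligand charges: 4×(-1) from I⁻ and 2×(-1) from F⁻ sum to -6; with overall charge -3, Fe is +3.
Fe sits in group 8; removing 3 electrons leaves Fe³⁺ with 8 − 3 = 5 d electrons.
High-spin: t₂g³ eg², CFSE = 0.0Δo = 0 cm⁻¹.
Low-spin t₂g⁵ eg⁰ gives -2.0Δo = -21400 cm⁻¹, but forming 2 extra pairs costs 2P = 56100 cm⁻¹, so E(LS) = -21400 + 56100 = 34700 cm⁻¹.
The difference is 34700 − (0) = 34700 cm⁻¹, so high-spin lies lower.

34700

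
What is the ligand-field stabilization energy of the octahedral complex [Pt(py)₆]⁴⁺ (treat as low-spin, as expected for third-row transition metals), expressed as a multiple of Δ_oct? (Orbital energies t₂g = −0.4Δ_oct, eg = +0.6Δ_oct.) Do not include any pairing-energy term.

py is neutral, so the +4 overall charge sits on Pt: oxidation state +4.
Pt sits in group 10; removing 4 electrons leaves Pt⁴⁺ with 10 − 4 = 6 d electrons.
Configuration: t₂g⁶ eg⁰.
CFSE = 6(-0.4Δ_oct) + 0(0.6Δ_oct) = -2.4Δ_oct + 0.0Δ_oct = -2.4Δ_oct.

-2.4 Δ_oct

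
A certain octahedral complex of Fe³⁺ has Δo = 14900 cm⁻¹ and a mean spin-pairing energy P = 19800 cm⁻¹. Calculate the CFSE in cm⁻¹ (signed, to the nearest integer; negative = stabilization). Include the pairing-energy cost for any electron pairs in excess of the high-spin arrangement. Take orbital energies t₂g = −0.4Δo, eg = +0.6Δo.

Group 8 minus oxidation state +3 gives a d⁵ configuration for Fe³⁺.
With Δo < P the complex is high-spin.
That gives t₂g³ eg².
Orbital CFSE = 0.0Δo = 0.0 × 14900 = 0 cm⁻¹.
High-spin has no excess pairs, so no pairing correction applies.

0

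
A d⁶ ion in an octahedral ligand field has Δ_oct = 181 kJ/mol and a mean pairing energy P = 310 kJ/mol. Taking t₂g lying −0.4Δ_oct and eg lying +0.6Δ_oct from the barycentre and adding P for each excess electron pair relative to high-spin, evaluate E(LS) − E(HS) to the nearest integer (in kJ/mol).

In the high-spin limit (t₂g⁴ eg²) the orbital term is -0.4Δ_oct = -72 kJ/mol, with no excess pairing.
For low-spin the configuration is t₂g⁶ eg⁰: orbital energy -2.4 × 181 = -434 kJ/mol, and 2 additional pairs relative to high-spin add 620 kJ/mol, giving 186 kJ/mol.
The difference is 186 − (-72) = 258 kJ/mol, so high-spin lies lower.

258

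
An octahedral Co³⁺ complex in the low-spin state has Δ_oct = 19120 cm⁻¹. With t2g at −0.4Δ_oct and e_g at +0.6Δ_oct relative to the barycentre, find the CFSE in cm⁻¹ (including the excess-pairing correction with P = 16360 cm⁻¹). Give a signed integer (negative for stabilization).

Co sits in group 9; removing 3 electrons leaves Co³⁺ with 9 − 3 = 6 d electrons.
Configuration: t2g^6 e_g^0.
The orbital stabilization is -2.4Δ_oct = -2.4 × 19120 = -45888 cm⁻¹.
Relative to high-spin t2g^4 e_g^2 (1 paired), the low-spin configuration has 2 additional pairs, contributing +2 × 16360 = +32720 cm⁻¹.
Combining: -45888 + 32720 = -13168 cm⁻¹.

-13168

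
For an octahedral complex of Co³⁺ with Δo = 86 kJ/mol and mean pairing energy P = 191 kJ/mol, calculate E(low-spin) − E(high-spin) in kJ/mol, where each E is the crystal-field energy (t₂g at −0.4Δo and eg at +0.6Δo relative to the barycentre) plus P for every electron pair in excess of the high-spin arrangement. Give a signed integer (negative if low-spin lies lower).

Co is in group 9, so Co³⁺ is d⁶ (9 − 3 = 6).
In the high-spin limit (t₂g⁴ eg²) the orbital term is -0.4Δo = -34 kJ/mol, with no excess pairing.
Low-spin t₂g⁶ eg⁰ gives -2.4Δo = -206 kJ/mol, but forming 2 extra pairs costs 2P = 382 kJ/mol, so E(LS) = -206 + 382 = 176 kJ/mol.
The difference is 176 − (-34) = 210 kJ/mol, so high-spin lies lower.

210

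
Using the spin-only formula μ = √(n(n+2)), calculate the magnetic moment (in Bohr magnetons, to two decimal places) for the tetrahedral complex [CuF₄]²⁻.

1.73 Bohr magnetons

Each F⁻ contributes -1; 4 × (-1) = -4. With overall charge -2, Cu is in the +2 oxidation state.
Cu is in group 11, so Cu²⁺ is d⁹ (11 − 2 = 9).
With tetrahedral geometry the complex is necessarily high-spin.
Configuration: e⁴ t₂⁵ → 1 unpaired electron.
μ(spin-only) = √[1(1+2)] = √3 ≈ 1.73 Bohr magnetons.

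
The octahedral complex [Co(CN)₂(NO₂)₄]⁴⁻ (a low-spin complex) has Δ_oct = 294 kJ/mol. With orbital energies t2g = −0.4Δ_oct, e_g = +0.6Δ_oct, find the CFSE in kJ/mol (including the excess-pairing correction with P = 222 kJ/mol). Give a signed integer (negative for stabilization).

Ligand charges: 2×(-1) from CN⁻ and 4×(-1) from NO₂⁻ sum to -6; with overall charge -4, Co is +2.
Group 9 minus oxidation state +2 gives a d⁷ configuration for Co²⁺.
The d⁷ electrons fill as t2g^6 e_g^1.
CFSE(orbital) = 6×(-0.4Δ_oct) + 1×(0.6Δ_oct) = -1.8Δ_oct; with Δ_oct = 294 kJ/mol that is -529 kJ/mol.
High-spin d⁷ would be t2g^5 e_g^2 with 2 pairs; low-spin has 3, so 1 excess pair costs +1P = +222 kJ/mol.
Net CFSE = -529 + 222 = -307 kJ/mol.

-307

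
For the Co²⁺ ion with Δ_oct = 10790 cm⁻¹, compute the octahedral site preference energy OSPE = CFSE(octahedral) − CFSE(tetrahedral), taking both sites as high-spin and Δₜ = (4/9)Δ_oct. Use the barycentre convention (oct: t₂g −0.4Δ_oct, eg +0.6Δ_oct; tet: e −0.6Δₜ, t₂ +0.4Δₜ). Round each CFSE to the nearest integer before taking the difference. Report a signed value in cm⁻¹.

-2877

Co is in group 9, so Co²⁺ is d⁷ (9 − 2 = 7).
Octahedral high-spin t2g^5 e_g^2: CFSE = -0.8 × 10790 = -8632 cm⁻¹.
In a tetrahedral site the filling is e^4 t2^3: CFSE(tet) = -1.2Δₜ = -1.2 × (4/9)(10790) = -5755 cm⁻¹.
OSPE = CFSE(oct) − CFSE(tet) = -8632 − (-5755) = -2877 cm⁻¹.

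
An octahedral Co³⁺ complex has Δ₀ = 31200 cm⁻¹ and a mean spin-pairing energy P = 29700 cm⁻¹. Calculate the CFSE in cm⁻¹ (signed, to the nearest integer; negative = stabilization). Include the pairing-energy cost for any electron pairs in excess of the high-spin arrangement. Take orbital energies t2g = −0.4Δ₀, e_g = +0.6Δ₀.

-15480

Co is in group 9, so Co³⁺ is d⁶ (9 − 3 = 6).
Since Δ₀ = 31200 cm⁻¹ > P = 29700 cm⁻¹, the complex adopts the low-spin configuration.
Configuration: t2g^6 e_g^0.
Orbital CFSE = -2.4Δ₀ = -2.4 × 31200 = -74880 cm⁻¹.
Excess pairs vs high-spin: 3 − 1 = 2; pairing cost = +59400 cm⁻¹.
Net CFSE = -74880 + 59400 = -15480 cm⁻¹.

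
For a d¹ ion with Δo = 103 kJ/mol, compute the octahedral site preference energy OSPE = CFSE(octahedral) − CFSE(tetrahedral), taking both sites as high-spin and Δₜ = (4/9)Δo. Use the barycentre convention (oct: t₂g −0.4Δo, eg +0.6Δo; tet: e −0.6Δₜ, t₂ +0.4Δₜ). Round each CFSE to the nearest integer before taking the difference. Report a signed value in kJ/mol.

Octahedral (high-spin): t₂g¹ eg⁰, CFSE = 1(−0.4) + 0(+0.6) = -0.4Δo = -0.4 × 103 = -41 kJ/mol.
Tetrahedral e¹ t₂⁰ gives -0.6Δₜ = -0.6 × (4/9) × 103 = -27 kJ/mol.
Subtracting, OSPE = -41 − (-27) = -14 kJ/mol.

-14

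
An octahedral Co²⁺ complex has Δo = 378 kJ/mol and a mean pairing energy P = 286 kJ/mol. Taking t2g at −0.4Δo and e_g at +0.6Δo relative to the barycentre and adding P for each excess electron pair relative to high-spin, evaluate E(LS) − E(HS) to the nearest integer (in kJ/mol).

-92

Co is in group 9, so Co²⁺ is d⁷ (9 − 2 = 7).
High-spin d⁷ fills as t2g^5 e_g^2 with CFSE 5(−0.4) + 2(+0.6) = -0.8Δo = -302 kJ/mol.
For low-spin the configuration is t2g^6 e_g^1: orbital energy -1.8 × 378 = -680 kJ/mol, and 1 additional pair relative to high-spin adds 286 kJ/mol, giving -394 kJ/mol.
The difference is -394 − (-302) = -92 kJ/mol, so low-spin lies lower.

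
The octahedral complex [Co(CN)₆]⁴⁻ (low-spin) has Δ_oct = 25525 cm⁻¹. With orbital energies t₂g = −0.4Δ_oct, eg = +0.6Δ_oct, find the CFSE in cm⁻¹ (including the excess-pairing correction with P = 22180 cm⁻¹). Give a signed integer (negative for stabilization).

-23765

Each CN⁻ contributes -1; 6 × (-1) = -6. With overall charge -4, Co is in the +2 oxidation state.
Co²⁺: group 9, so d-count = 9 − 2 = 7.
Configuration: t₂g⁶ eg¹.
CFSE(orbital) = 6×(-0.4Δ_oct) + 1×(0.6Δ_oct) = -1.8Δ_oct; with Δ_oct = 25525 cm⁻¹ that is -45945 cm⁻¹.
High-spin d⁷ would be t₂g⁵ eg² with 2 pairs; low-spin has 3, so 1 excess pair costs +1P = +22180 cm⁻¹.
Net CFSE = -45945 + 22180 = -23765 cm⁻¹.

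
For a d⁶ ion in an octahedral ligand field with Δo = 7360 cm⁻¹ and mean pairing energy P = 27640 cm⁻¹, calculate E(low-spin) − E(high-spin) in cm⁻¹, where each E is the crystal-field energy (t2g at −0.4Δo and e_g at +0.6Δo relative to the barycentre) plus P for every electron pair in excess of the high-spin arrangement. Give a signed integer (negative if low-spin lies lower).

40560

High-spin: t2g^4 e_g^2, CFSE = -0.4Δo = -2944 cm⁻¹.
Low-spin t2g^6 e_g^0 gives -2.4Δo = -17664 cm⁻¹, but forming 2 extra pairs costs 2P = 55280 cm⁻¹, so E(LS) = -17664 + 55280 = 37616 cm⁻¹.
E(LS) − E(HS) = 37616 − (-2944) = 40560 cm⁻¹.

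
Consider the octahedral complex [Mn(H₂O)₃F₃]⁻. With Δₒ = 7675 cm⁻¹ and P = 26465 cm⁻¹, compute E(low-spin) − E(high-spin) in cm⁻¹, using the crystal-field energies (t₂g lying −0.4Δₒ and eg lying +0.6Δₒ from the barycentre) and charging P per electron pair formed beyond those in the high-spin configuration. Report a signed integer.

37580

Ligand charges: 3×(+0) from H₂O and 3×(-1) from F⁻ sum to -3; with overall charge -1, Mn is +2.
Mn is in group 7, so Mn²⁺ is d⁵ (7 − 2 = 5).
In the high-spin limit (t₂g³ eg²) the orbital term is 0.0Δₒ = 0 cm⁻¹, with no excess pairing.
Low-spin: t₂g⁵ eg⁰, orbital CFSE = -2.0Δₒ = -15350 cm⁻¹; plus 2 excess pairs × P = +52930 cm⁻¹; total 37580 cm⁻¹.
Thus E(LS) − E(HS) = 37580 cm⁻¹.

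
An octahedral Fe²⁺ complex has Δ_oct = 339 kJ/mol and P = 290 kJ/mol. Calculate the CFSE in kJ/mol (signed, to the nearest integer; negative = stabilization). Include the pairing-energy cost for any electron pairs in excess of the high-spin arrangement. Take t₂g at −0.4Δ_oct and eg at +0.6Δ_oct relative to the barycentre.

Group 8 minus oxidation state +2 gives a d⁶ configuration for Fe²⁺.
With Δ_oct > P the complex is low-spin.
That gives t₂g⁶ eg⁰.
Orbital CFSE = -2.4Δ_oct = -2.4 × 339 = -814 kJ/mol.
Excess pairs vs high-spin: 3 − 1 = 2; pairing cost = +580 kJ/mol.
Net CFSE = -814 + 580 = -234 kJ/mol.

-234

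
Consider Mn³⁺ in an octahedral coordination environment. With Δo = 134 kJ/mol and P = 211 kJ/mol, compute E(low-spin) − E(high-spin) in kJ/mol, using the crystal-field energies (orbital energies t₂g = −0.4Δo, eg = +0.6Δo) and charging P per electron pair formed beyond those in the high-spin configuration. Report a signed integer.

Group 7 minus oxidation state +3 gives a d⁴ configuration for Mn³⁺.
High-spin d⁴ fills as t₂g³ eg¹ with CFSE 3(−0.4) + 1(+0.6) = -0.6Δo = -80 kJ/mol.
Low-spin t₂g⁴ eg⁰ gives -1.6Δo = -214 kJ/mol, but forming 1 extra pair costs 1P = 211 kJ/mol, so E(LS) = -214 + 211 = -3 kJ/mol.
Thus E(LS) − E(HS) = 77 kJ/mol.

77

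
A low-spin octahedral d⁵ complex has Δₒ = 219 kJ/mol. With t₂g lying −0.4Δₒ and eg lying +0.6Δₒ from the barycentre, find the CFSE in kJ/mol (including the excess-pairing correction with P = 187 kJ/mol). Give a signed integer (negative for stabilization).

-64

Configuration: t₂g⁵ eg⁰.
CFSE(orbital) = 5×(-0.4Δₒ) + 0×(0.6Δₒ) = -2.0Δₒ; with Δₒ = 219 kJ/mol that is -438 kJ/mol.
Relative to high-spin t₂g³ eg² (0 paired), the low-spin configuration has 2 additional pairs, contributing +2 × 187 = +374 kJ/mol.
Overall CFSE = -438 + 374 = -64 kJ/mol.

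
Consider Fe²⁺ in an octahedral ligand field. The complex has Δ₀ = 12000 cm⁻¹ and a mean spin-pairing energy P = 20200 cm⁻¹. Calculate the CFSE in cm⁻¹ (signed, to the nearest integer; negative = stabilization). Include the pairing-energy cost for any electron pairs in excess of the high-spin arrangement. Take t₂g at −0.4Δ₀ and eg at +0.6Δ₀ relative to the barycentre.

-4800

Fe sits in group 8; removing 2 electrons leaves Fe²⁺ with 8 − 2 = 6 d electrons.
Δ₀ < P, so pairing is avoided: the ground state is high-spin.
That gives t₂g⁴ eg².
Orbital CFSE = -0.4Δ₀ = -0.4 × 12000 = -4800 cm⁻¹.
High-spin has no excess pairs, so no pairing correction applies.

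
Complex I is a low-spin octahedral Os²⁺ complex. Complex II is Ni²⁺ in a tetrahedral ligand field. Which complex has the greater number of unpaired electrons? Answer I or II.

II

I: Group 8 minus oxidation state +2 gives a d⁶ configuration for Os²⁺; t₂g⁶ eg⁰ → 0 unpaired.
II: Ni sits in group 10; removing 2 electrons leaves Ni²⁺ with 10 − 2 = 8 d electrons; Tetrahedral fields are weak (Δₜ ≈ 4/9 Δₒ), so electrons fill high-spin; e⁴ t₂⁴ → 2 unpaired.
So II has more unpaired electrons.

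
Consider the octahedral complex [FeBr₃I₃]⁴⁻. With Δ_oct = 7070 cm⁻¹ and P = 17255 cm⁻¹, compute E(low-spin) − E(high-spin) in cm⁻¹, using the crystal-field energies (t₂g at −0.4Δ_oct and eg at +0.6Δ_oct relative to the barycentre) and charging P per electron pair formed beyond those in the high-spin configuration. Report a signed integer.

Ligand charges: 3×(-1) from Br⁻ and 3×(-1) from I⁻ sum to -6; with overall charge -4, Fe is +2.
Fe is in group 8, so Fe²⁺ is d⁶ (8 − 2 = 6).
High-spin: t₂g⁴ eg², CFSE = -0.4Δ_oct = -2828 cm⁻¹.
Low-spin t₂g⁶ eg⁰ gives -2.4Δ_oct = -16968 cm⁻¹, but forming 2 extra pairs costs 2P = 34510 cm⁻¹, so E(LS) = -16968 + 34510 = 17542 cm⁻¹.
E(LS) − E(HS) = 17542 − (-2828) = 20370 cm⁻¹.

20370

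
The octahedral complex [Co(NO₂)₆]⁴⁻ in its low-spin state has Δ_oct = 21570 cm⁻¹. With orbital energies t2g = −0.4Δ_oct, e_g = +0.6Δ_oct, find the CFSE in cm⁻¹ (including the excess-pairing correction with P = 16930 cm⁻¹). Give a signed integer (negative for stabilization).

Each NO₂⁻ contributes -1; 6 × (-1) = -6. With overall charge -4, Co is in the +2 oxidation state.
Co²⁺: group 9, so d-count = 9 − 2 = 7.
Electron filling gives t2g^6 e_g^1.
Orbital CFSE = 6(-0.4) + 1(0.6) = -1.8Δ_oct = -1.8 × 21570 = -38826 cm⁻¹.
Pairing penalty: 3 pairs vs 2 in the high-spin reference → 1 extra × P = 16930 cm⁻¹.
Overall CFSE = -38826 + 16930 = -21896 cm⁻¹.

-21896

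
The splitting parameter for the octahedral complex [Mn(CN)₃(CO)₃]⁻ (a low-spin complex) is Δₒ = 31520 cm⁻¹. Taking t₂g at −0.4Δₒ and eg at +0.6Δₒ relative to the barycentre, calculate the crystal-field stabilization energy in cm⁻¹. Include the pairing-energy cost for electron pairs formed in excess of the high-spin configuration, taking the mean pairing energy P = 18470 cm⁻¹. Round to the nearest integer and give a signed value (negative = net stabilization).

Ligand charges: 3×(-1) from CN⁻ and 3×(+0) from CO sum to -3; with overall charge -1, Mn is +2.
Group 7 minus oxidation state +2 gives a d⁵ configuration for Mn²⁺.
Configuration: t₂g⁵ eg⁰.
The orbital stabilization is -2.0Δₒ = -2.0 × 31520 = -63040 cm⁻¹.
Pairing penalty: 2 pairs vs 0 in the high-spin reference → 2 extra × P = 36940 cm⁻¹.
Overall CFSE = -63040 + 36940 = -26100 cm⁻¹.

-26100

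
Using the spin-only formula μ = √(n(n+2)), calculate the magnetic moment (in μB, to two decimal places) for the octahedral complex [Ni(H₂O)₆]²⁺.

H₂O is neutral, so the +2 overall charge sits on Ni: oxidation state +2.
Group 10 minus oxidation state +2 gives a d⁸ configuration for Ni²⁺.
Configuration: t₂g⁶ eg² → 2 unpaired electrons.
μ(spin-only) = √[2(2+2)] = √8 ≈ 2.83 μB.

2.83 μB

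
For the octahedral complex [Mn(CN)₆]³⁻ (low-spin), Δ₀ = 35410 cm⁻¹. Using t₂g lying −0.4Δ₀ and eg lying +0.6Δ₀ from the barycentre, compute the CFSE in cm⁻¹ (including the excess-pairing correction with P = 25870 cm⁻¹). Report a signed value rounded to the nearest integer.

-30786

Each CN⁻ contributes -1; 6 × (-1) = -6. With overall charge -3, Mn is in the +3 oxidation state.
Mn is in group 7, so Mn³⁺ is d⁴ (7 − 3 = 4).
Electron filling gives t₂g⁴ eg⁰.
Orbital CFSE = 4(-0.4) + 0(0.6) = -1.6Δ₀ = -1.6 × 35410 = -56656 cm⁻¹.
Pairing penalty: 1 pair vs 0 in the high-spin reference → 1 extra × P = 25870 cm⁻¹.
Net CFSE = -56656 + 25870 = -30786 cm⁻¹.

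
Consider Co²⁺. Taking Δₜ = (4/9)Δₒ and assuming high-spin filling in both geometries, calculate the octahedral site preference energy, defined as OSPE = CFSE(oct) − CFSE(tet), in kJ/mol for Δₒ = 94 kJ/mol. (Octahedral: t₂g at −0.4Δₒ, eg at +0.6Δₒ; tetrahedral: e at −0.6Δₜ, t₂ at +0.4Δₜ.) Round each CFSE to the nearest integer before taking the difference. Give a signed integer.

Co²⁺: group 9, so d-count = 9 − 2 = 7.
Octahedral (high-spin): t₂g⁵ eg², CFSE = 5(−0.4) + 2(+0.6) = -0.8Δₒ = -0.8 × 94 = -75 kJ/mol.
Tetrahedral e⁴ t₂³ gives -1.2Δₜ = -1.2 × (4/9) × 94 = -50 kJ/mol.
Subtracting, OSPE = -75 − (-50) = -25 kJ/mol.

-25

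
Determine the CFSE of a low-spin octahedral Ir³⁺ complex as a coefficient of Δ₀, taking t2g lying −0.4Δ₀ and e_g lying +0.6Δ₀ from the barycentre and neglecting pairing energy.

Ir sits in group 9; removing 3 electrons leaves Ir³⁺ with 9 − 3 = 6 d electrons.
Configuration: t2g^6 e_g^0.
CFSE = 6(-0.4Δ₀) + 0(0.6Δ₀) = -2.4Δ₀ + 0.0Δ₀ = -2.4Δ₀.

-2.4 Δ₀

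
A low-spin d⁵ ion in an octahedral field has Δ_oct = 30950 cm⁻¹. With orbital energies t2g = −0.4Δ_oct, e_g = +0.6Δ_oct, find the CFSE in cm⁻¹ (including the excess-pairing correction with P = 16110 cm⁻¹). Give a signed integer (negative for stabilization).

-29680

Configuration: t2g^5 e_g^0.
The orbital stabilization is -2.0Δ_oct = -2.0 × 30950 = -61900 cm⁻¹.
High-spin d⁵ would be t2g^3 e_g^2 with 0 pairs; low-spin has 2, so 2 excess pairs cost +2P = +32220 cm⁻¹.
Overall CFSE = -61900 + 32220 = -29680 cm⁻¹.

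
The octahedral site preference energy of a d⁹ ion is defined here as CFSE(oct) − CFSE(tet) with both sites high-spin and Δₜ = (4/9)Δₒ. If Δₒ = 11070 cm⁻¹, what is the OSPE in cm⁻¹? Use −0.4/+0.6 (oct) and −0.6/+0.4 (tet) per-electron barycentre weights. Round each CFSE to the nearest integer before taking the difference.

Octahedral (high-spin): t₂g⁶ eg³, CFSE = 6(−0.4) + 3(+0.6) = -0.6Δₒ = -0.6 × 11070 = -6642 cm⁻¹.
In a tetrahedral site the filling is e⁴ t₂⁵: CFSE(tet) = -0.4Δₜ = -0.4 × (4/9)(11070) = -1968 cm⁻¹.
OSPE = -6642 − (-1968) = -4674 cm⁻¹.

-4674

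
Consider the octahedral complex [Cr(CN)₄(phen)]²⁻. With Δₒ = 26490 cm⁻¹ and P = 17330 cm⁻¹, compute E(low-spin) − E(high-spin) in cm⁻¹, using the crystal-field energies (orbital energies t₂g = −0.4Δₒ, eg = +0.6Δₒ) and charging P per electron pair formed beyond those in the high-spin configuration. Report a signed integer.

-9160

Ligand charges: 4×(-1) from CN⁻ and 1×(+0) from phen sum to -4; with overall charge -2, Cr is +2.
Cr²⁺: group 6, so d-count = 6 − 2 = 4.
In the high-spin limit (t₂g³ eg¹) the orbital term is -0.6Δₒ = -15894 cm⁻¹, with no excess pairing.
For low-spin the configuration is t₂g⁴ eg⁰: orbital energy -1.6 × 26490 = -42384 cm⁻¹, and 1 additional pair relative to high-spin adds 17330 cm⁻¹, giving -25054 cm⁻¹.
Thus E(LS) − E(HS) = -9160 cm⁻¹.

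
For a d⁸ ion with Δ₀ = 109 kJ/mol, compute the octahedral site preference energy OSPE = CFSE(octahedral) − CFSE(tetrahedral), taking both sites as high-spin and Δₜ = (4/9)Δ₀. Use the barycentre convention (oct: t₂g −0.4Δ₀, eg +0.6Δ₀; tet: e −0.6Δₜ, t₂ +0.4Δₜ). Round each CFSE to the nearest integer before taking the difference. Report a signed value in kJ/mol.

-92

Octahedral high-spin t₂g⁶ eg²: CFSE = -1.2 × 109 = -131 kJ/mol.
In a tetrahedral site the filling is e⁴ t₂⁴: CFSE(tet) = -0.8Δₜ = -0.8 × (4/9)(109) = -39 kJ/mol.
OSPE = -131 − (-39) = -92 kJ/mol.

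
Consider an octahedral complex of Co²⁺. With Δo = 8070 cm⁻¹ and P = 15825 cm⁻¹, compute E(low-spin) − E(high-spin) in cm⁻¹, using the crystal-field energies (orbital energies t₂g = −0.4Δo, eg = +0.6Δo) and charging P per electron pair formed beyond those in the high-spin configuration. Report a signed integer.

7755

Co sits in group 9; removing 2 electrons leaves Co²⁺ with 9 − 2 = 7 d electrons.
High-spin: t₂g⁵ eg², CFSE = -0.8Δo = -6456 cm⁻¹.
Low-spin t₂g⁶ eg¹ gives -1.8Δo = -14526 cm⁻¹, but forming 1 extra pair costs 1P = 15825 cm⁻¹, so E(LS) = -14526 + 15825 = 1299 cm⁻¹.
E(LS) − E(HS) = 1299 − (-6456) = 7755 cm⁻¹.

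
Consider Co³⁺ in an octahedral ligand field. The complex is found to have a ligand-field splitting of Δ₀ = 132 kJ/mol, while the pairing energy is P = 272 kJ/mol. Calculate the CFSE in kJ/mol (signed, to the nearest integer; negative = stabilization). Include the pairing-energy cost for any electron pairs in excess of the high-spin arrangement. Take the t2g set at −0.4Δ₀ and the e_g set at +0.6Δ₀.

-53

Co³⁺: group 9, so d-count = 9 − 3 = 6.
Since Δ₀ = 132 kJ/mol < P = 272 kJ/mol, the complex adopts the high-spin configuration.
That gives t2g^4 e_g^2.
Orbital CFSE = -0.4Δ₀ = -0.4 × 132 = -53 kJ/mol.
High-spin has no excess pairs, so no pairing correction applies.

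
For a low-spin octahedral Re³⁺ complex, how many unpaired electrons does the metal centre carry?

2

Re sits in group 7; removing 3 electrons leaves Re³⁺ with 7 − 3 = 4 d electrons.
Configuration: t₂g⁴ eg⁰, giving 2 unpaired electrons.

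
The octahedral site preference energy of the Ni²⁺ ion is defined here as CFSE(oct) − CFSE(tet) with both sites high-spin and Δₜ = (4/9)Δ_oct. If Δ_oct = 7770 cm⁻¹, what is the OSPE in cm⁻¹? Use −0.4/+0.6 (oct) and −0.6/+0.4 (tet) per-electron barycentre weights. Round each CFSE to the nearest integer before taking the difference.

-6561

Ni is in group 10, so Ni²⁺ is d⁸ (10 − 2 = 8).
In an octahedral site d⁸ (HS) is t₂g⁶ eg², giving CFSE(oct) = -1.2Δ_oct = -9324 cm⁻¹.
In a tetrahedral site the filling is e⁴ t₂⁴: CFSE(tet) = -0.8Δₜ = -0.8 × (4/9)(7770) = -2763 cm⁻¹.
Subtracting, OSPE = -9324 − (-2763) = -6561 cm⁻¹.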